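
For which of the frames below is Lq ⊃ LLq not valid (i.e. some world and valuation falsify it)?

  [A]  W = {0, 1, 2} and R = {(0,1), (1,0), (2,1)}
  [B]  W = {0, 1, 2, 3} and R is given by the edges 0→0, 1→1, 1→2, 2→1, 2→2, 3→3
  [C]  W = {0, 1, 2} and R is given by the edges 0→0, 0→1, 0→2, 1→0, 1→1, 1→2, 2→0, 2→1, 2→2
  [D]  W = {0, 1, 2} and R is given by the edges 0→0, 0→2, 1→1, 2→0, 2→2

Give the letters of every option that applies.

The schema Lq ⊃ LLq is axiom 4; it is valid on a frame iff R is transitive.
(A) R is not transitive (0 R 1 and 1 R 0 but not 0 R 0), so the schema fails here.
(B) R is transitive (R is closed under composition), so the schema is valid here.
(C) R is transitive (R is closed under composition), so the schema is valid here.
(D) R is transitive (R is closed under composition), so the schema is valid here.

A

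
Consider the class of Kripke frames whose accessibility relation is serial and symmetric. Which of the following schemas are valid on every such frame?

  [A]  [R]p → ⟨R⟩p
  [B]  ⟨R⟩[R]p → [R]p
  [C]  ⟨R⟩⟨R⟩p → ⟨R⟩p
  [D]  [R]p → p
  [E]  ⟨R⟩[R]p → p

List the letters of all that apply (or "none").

(A) axiom D: valid iff R is serial. Every such R is serial — valid.
(B) ⟨R⟩[R]p → [R]p is the dual of axiom 5, which corresponds to the euclidean property. Such an R need not be euclidean — not valid.
(C) the dual of axiom 4: valid iff R is transitive. Such an R need not be transitive — not valid.
(D) [R]p → p (axiom T) characterises the reflexive frames. Such an R need not be reflexive — not valid.
(E) ⟨R⟩[R]p → p is the dual of axiom B, which corresponds to symmetry. Every such R is symmetric — valid.

A, E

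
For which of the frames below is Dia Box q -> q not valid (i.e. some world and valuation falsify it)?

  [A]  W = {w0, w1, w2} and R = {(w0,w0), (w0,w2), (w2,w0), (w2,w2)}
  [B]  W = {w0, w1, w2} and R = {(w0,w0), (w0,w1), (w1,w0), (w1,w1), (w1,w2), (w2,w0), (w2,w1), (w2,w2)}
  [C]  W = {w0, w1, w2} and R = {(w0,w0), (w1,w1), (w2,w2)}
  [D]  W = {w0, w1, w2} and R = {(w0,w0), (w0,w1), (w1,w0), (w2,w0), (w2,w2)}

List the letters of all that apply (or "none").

The schema Dia Box q -> q is the dual of axiom B; it is valid on a frame iff R is symmetric.
(A) R is symmetric (every R-edge is matched by its reverse), so the schema is valid here.
(B) R is not symmetric (w2 R w0 but not w0 R w2), so the schema fails here.
(C) R is symmetric (every R-edge is matched by its reverse), so the schema is valid here.
(D) R is not symmetric (w2 R w0 but not w0 R w2), so the schema fails here.

B, D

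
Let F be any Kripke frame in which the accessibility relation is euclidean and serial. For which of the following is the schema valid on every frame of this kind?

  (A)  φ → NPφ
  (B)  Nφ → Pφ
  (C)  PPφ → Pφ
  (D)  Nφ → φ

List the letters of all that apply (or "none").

(A) φ → NPφ (axiom B) characterises the symmetric frames. Such an R need not be symmetric — not valid.
(B) axiom D: valid iff R is serial. Every such R is serial — valid.
(C) the dual of axiom 4: valid iff R is transitive. Such an R need not be transitive — not valid.
(D) Nφ → φ is axiom T, which corresponds to reflexivity. Such an R need not be reflexive — not valid.

B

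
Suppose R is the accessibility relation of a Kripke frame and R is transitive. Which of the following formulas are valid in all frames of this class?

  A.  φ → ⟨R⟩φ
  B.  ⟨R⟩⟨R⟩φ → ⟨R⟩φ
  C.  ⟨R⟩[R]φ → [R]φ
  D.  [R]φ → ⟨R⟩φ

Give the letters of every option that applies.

(A) the dual of axiom T: valid iff R is reflexive. Such an R need not be reflexive — not valid.
(B) ⟨R⟩⟨R⟩φ → ⟨R⟩φ is the dual of axiom 4, which corresponds to transitivity. Every such R is transitive — valid.
(C) ⟨R⟩[R]φ → [R]φ (the dual of axiom 5) characterises the euclidean frames. Such an R need not be euclidean — not valid.
(D) [R]φ → ⟨R⟩φ is axiom D, which corresponds to seriality. Such an R need not be serial — not valid.

B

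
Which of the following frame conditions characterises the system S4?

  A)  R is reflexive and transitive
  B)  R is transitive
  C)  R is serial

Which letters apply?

(A) S4 is sound and complete for exactly this class.
(B) this class determines K4, not S4.
(C) this class determines D, not S4.

A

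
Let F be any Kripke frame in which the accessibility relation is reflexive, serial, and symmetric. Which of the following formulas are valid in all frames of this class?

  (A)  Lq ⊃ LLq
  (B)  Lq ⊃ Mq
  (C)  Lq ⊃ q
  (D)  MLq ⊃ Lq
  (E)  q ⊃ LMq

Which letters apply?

(A) Lq ⊃ LLq is axiom 4, which corresponds to transitivity. Such an R need not be transitive — not valid.
(B) Lq ⊃ Mq (axiom D) characterises the serial frames. Every such R is serial — valid.
(C) axiom T: valid iff R is reflexive. Every such R is reflexive — valid.
(D) the dual of axiom 5: valid iff R is euclidean. Such an R need not be euclidean — not valid.
(E) axiom B: valid iff R is symmetric. Every such R is symmetric — valid.

B, C, E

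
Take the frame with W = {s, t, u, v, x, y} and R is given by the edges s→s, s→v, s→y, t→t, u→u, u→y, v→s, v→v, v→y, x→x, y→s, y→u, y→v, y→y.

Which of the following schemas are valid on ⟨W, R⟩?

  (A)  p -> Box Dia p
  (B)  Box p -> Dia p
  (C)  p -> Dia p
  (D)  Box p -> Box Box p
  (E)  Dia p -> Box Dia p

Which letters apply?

A, B, C

R is reflexive: each world relates to itself.
R is symmetric: every R-edge is matched by its reverse.
R is not transitive: s R y and y R u but not s R u.
R is not euclidean: y R s and y R u but not s R u.
R is serial: every world has an R-successor.
(A) p -> Box Dia p is axiom B; it is valid on a frame exactly when R is symmetric. R is symmetric, so valid.
(B) Box p -> Dia p is axiom D, which corresponds to seriality. R is serial — valid.
(C) p -> Dia p (the dual of axiom T) characterises the reflexive frames. R is reflexive — valid.
(D) Box p -> Box Box p is axiom 4, which corresponds to transitivity. R is not transitive — not valid.
(E) Dia p -> Box Dia p (axiom 5) characterises the euclidean frames. R is not euclidean — not valid.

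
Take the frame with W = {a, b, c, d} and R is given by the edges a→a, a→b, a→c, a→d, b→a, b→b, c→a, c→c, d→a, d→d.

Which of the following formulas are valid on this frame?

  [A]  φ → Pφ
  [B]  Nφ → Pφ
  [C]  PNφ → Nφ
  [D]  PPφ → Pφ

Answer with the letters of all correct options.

A, B

R is reflexive: each world relates to itself.
R is not transitive: b R a and a R c but not b R c.
R is not euclidean: a R b and a R c but not b R c.
R is serial: every world has an R-successor.
(A) the dual of axiom T: valid iff R is reflexive. R is reflexive — valid.
(B) axiom D: valid iff R is serial. R is serial — valid.
(C) PNφ → Nφ is the dual of axiom 5; it is valid on a frame exactly when R is euclidean. R is not euclidean, so not valid.
(D) the dual of axiom 4: valid iff R is transitive. R is not transitive — not valid.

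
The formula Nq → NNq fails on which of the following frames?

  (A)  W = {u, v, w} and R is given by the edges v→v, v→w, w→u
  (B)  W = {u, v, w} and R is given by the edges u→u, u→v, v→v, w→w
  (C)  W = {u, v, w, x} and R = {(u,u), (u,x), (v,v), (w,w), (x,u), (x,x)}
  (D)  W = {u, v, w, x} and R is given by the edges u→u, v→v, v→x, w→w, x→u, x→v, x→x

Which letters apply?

The schema Nq → NNq is axiom 4; it is valid on a frame iff R is transitive.
(A) R is not transitive (v R w and w R u but not v R u), so the schema fails here.
(B) R is transitive (R is closed under composition), so the schema is valid here.
(C) R is transitive (R is closed under composition), so the schema is valid here.
(D) R is not transitive (v R x and x R u but not v R u), so the schema fails here.

A, D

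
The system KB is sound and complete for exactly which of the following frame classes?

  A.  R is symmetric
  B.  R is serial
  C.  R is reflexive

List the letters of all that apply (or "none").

(A) KB is sound and complete for exactly this class.
(B) this class determines D, not KB.
(C) this class determines T (= KT), not KB.

A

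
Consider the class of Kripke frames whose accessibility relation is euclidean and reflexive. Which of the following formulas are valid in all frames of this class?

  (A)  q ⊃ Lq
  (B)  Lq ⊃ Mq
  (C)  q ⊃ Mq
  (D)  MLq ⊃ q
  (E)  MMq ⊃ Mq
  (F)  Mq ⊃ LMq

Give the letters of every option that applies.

B, C, D, E, F

A reflexive euclidean relation is also symmetric (from wRw and wRv the euclidean condition gives vRw) and hence transitive; it is an equivalence relation.
(A) q ⊃ Lq is equivalent to ◇p→p; it holds exactly when R ⊆ identity. Such an R need not be a subset of the identity — not valid.
(B) axiom D: valid iff R is serial. Every such R is serial — valid.
(C) the dual of axiom T: valid iff R is reflexive. Every such R is reflexive — valid.
(D) MLq ⊃ q (the dual of axiom B) characterises the symmetric frames. Every such R is symmetric — valid.
(E) MMq ⊃ Mq is the dual of axiom 4; it is valid on a frame exactly when R is transitive. Every such R is transitive, so valid.
(F) Mq ⊃ LMq (axiom 5) characterises the euclidean frames. Every such R is euclidean — valid.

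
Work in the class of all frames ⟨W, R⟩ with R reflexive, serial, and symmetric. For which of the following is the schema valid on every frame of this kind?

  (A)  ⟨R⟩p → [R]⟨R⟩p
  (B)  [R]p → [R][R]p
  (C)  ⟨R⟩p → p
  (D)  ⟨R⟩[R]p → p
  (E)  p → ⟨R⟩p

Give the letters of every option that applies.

(A) axiom 5: valid iff R is euclidean. Such an R need not be euclidean — not valid.
(B) axiom 4: valid iff R is transitive. Such an R need not be transitive — not valid.
(C) ⟨R⟩p → p is valid only on frames where every R-edge is a self-loop. Such an R need not be a subset of the identity — not valid.
(D) ⟨R⟩[R]p → p (the dual of axiom B) characterises the symmetric frames. Every such R is symmetric — valid.
(E) the dual of axiom T: valid iff R is reflexive. Every such R is reflexive — valid.

D, E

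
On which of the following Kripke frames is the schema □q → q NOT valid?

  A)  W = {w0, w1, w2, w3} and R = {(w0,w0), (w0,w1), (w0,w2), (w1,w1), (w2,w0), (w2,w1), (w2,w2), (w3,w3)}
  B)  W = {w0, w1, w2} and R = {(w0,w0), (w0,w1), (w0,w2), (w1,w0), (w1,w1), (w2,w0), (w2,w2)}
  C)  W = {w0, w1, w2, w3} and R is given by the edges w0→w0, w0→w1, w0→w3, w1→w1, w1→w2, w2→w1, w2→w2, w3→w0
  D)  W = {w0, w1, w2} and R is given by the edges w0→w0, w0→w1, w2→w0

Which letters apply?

C, D

The schema □q → q is axiom T; it is valid on a frame iff R is reflexive.
(A) R is reflexive (each world relates to itself), so the schema is valid here.
(B) R is reflexive (each world relates to itself), so the schema is valid here.
(C) R is not reflexive (not w3 R w3), so the schema fails here.
(D) R is not reflexive (not w1 R w1), so the schema fails here.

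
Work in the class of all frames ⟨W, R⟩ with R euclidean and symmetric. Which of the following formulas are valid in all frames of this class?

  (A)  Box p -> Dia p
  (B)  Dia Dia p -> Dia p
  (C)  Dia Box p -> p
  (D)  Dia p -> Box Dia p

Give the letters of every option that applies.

A symmetric euclidean relation is transitive (uRv and vRw give vRu by symmetry, then uRw by the euclidean condition, applied at v).
(A) axiom D: valid iff R is serial. Such an R need not be serial — not valid.
(B) the dual of axiom 4: valid iff R is transitive. Every such R is transitive — valid.
(C) Dia Box p -> p is the dual of axiom B, which corresponds to symmetry. Every such R is symmetric — valid.
(D) Dia p -> Box Dia p (axiom 5) characterises the euclidean frames. Every such R is euclidean — valid.

B, C, D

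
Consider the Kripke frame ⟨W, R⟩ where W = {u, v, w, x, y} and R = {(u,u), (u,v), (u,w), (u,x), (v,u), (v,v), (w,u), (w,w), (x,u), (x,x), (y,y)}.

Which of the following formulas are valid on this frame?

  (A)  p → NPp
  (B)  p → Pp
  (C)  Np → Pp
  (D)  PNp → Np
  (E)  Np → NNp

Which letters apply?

R is reflexive: each world relates to itself.
R is symmetric: every R-edge is matched by its reverse.
R is not transitive: v R u and u R w but not v R w.
R is not euclidean: u R v and u R w but not v R w.
R is serial: every world has an R-successor.
(A) p → NPp (axiom B) characterises the symmetric frames. R is symmetric — valid.
(B) p → Pp is the dual of axiom T, which corresponds to reflexivity. R is reflexive — valid.
(C) axiom D: valid iff R is serial. R is serial — valid.
(D) PNp → Np is the dual of axiom 5; it is valid on a frame exactly when R is euclidean. R is not euclidean, so not valid.
(E) Np → NNp is axiom 4, which corresponds to transitivity. R is not transitive — not valid.

A, B, C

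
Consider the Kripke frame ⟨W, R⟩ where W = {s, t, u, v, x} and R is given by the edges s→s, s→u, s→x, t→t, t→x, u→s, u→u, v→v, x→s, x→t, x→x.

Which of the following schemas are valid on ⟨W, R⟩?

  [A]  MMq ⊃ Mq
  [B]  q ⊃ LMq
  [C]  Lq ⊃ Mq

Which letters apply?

R is symmetric: every R-edge is matched by its reverse.
R is not transitive: s R x and x R t but not s R t.
R is serial: every world has an R-successor.
(A) MMq ⊃ Mq is the dual of axiom 4, which corresponds to transitivity. R is not transitive — not valid.
(B) q ⊃ LMq is axiom B, which corresponds to symmetry. R is symmetric — valid.
(C) Lq ⊃ Mq (axiom D) characterises the serial frames. R is serial — valid.

B, C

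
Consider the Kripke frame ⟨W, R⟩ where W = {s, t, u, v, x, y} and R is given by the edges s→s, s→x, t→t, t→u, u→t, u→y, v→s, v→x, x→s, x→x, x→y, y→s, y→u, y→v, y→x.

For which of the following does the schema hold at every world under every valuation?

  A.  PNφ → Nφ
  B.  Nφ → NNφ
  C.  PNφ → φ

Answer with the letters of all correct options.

none

R is not symmetric: v R s but not s R v.
R is not transitive: s R x and x R y but not s R y.
R is not euclidean: u R t and u R y but not t R y.
(A) PNφ → Nφ is the dual of axiom 5; it is valid on a frame exactly when R is euclidean. R is not euclidean, so not valid.
(B) Nφ → NNφ (axiom 4) characterises the transitive frames. R is not transitive — not valid.
(C) PNφ → φ is the dual of axiom B, which corresponds to symmetry. R is not symmetric — not valid.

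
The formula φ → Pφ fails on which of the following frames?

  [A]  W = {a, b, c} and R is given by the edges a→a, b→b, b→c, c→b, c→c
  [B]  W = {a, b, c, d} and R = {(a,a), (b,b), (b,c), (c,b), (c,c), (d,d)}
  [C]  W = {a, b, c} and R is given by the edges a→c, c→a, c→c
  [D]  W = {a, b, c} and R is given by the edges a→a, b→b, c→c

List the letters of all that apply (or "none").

C

The schema φ → Pφ is the dual of axiom T; it is valid on a frame iff R is reflexive.
(A) R is reflexive (each world relates to itself), so the schema is valid here.
(B) R is reflexive (each world relates to itself), so the schema is valid here.
(C) R is not reflexive (not a R a), so the schema fails here.
(D) R is reflexive (each world relates to itself), so the schema is valid here.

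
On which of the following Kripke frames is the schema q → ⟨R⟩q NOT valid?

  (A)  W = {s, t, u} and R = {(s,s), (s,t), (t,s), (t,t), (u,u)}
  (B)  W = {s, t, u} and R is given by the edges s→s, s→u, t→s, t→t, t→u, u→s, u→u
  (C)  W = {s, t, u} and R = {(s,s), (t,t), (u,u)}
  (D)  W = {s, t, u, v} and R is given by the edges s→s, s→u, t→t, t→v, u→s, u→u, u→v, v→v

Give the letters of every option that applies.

The schema q → ⟨R⟩q is the dual of axiom T; it is valid on a frame iff R is reflexive.
(A) R is reflexive (each world relates to itself), so the schema is valid here.
(B) R is reflexive (each world relates to itself), so the schema is valid here.
(C) R is reflexive (each world relates to itself), so the schema is valid here.
(D) R is reflexive (each world relates to itself), so the schema is valid here.

none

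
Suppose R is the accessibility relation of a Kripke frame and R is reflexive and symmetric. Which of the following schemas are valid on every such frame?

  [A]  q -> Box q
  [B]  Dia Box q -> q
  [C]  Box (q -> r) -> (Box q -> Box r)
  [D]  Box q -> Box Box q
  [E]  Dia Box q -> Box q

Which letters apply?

B, C

Reflexive relations are serial.
(A) q -> Box q is valid only on frames where every R-edge is a self-loop. Such an R need not be a subset of the identity — not valid.
(B) Dia Box q -> q is the dual of axiom B; it is valid on a frame exactly when R is symmetric. Every such R is symmetric, so valid.
(C) this is just K, valid on every normal frame.
(D) Box q -> Box Box q is axiom 4, which corresponds to transitivity. Such an R need not be transitive — not valid.
(E) Dia Box q -> Box q is the dual of axiom 5; it is valid on a frame exactly when R is euclidean. Such an R need not be euclidean, so not valid.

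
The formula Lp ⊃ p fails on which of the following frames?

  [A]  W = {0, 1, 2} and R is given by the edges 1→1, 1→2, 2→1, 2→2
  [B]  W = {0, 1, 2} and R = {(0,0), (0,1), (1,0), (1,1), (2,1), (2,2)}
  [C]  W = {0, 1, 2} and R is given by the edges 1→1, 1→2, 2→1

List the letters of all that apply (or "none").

The schema Lp ⊃ p is axiom T; it is valid on a frame iff R is reflexive.
(A) R is not reflexive (not 0 R 0), so the schema fails here.
(B) R is reflexive (each world relates to itself), so the schema is valid here.
(C) R is not reflexive (not 0 R 0), so the schema fails here.

A, C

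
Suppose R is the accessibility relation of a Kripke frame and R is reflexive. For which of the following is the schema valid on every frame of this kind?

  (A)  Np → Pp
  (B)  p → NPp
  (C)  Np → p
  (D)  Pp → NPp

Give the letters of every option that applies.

A, C

A reflexive relation is serial.
(A) Np → Pp is axiom D; it is valid on a frame exactly when R is serial. Every such R is serial, so valid.
(B) p → NPp is axiom B; it is valid on a frame exactly when R is symmetric. Such an R need not be symmetric, so not valid.
(C) Np → p is axiom T; it is valid on a frame exactly when R is reflexive. Every such R is reflexive, so valid.
(D) Pp → NPp (axiom 5) characterises the euclidean frames. Such an R need not be euclidean — not valid.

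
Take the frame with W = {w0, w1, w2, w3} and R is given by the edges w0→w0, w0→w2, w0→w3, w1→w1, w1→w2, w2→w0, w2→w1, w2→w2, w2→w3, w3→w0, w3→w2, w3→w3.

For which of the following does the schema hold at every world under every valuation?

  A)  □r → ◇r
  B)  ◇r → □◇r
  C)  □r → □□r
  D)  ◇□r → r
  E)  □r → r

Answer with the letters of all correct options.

R is reflexive: each world relates to itself.
R is symmetric: every R-edge is matched by its reverse.
R is not transitive: w0 R w2 and w2 R w1 but not w0 R w1.
R is not euclidean: w2 R w0 and w2 R w1 but not w0 R w1.
R is serial: every world has an R-successor.
(A) □r → ◇r is axiom D; it is valid on a frame exactly when R is serial. R is serial, so valid.
(B) ◇r → □◇r (axiom 5) characterises the euclidean frames. R is not euclidean — not valid.
(C) □r → □□r is axiom 4, which corresponds to transitivity. R is not transitive — not valid.
(D) the dual of axiom B: valid iff R is symmetric. R is symmetric — valid.
(E) □r → r is axiom T; it is valid on a frame exactly when R is reflexive. R is reflexive, so valid.

A, D, E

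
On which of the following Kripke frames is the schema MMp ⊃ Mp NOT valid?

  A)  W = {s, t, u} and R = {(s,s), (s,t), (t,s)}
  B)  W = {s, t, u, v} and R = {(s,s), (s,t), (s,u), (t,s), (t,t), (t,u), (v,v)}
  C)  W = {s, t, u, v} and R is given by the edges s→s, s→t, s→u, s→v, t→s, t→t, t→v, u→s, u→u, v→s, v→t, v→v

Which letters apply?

A, C

The schema MMp ⊃ Mp is the dual of axiom 4; it is valid on a frame iff R is transitive.
(A) R is not transitive (t R s and s R t but not t R t), so the schema fails here.
(B) R is transitive (R is closed under composition), so the schema is valid here.
(C) R is not transitive (t R s and s R u but not t R u), so the schema fails here.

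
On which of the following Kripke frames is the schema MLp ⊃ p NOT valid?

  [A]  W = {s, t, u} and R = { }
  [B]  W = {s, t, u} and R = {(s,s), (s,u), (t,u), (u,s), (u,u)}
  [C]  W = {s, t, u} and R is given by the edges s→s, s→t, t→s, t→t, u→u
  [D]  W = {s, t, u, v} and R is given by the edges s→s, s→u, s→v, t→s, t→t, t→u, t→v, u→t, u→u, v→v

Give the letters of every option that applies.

The schema MLp ⊃ p is the dual of axiom B; it is valid on a frame iff R is symmetric.
(A) R is symmetric (every R-edge is matched by its reverse), so the schema is valid here.
(B) R is not symmetric (t R u but not u R t), so the schema fails here.
(C) R is symmetric (every R-edge is matched by its reverse), so the schema is valid here.
(D) R is not symmetric (s R u but not u R s), so the schema fails here.

B, D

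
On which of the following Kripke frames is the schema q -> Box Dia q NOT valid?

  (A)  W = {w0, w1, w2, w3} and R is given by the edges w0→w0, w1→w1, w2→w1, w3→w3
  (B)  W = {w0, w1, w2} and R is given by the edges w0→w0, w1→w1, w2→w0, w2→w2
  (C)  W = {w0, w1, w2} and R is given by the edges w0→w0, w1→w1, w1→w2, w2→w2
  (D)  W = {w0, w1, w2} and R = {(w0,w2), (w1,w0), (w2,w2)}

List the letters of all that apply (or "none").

A, B, C, D

The schema q -> Box Dia q is axiom B; it is valid on a frame iff R is symmetric.
(A) R is not symmetric (w2 R w1 but not w1 R w2), so the schema fails here.
(B) R is not symmetric (w2 R w0 but not w0 R w2), so the schema fails here.
(C) R is not symmetric (w1 R w2 but not w2 R w1), so the schema fails here.
(D) R is not symmetric (w0 R w2 but not w2 R w0), so the schema fails here.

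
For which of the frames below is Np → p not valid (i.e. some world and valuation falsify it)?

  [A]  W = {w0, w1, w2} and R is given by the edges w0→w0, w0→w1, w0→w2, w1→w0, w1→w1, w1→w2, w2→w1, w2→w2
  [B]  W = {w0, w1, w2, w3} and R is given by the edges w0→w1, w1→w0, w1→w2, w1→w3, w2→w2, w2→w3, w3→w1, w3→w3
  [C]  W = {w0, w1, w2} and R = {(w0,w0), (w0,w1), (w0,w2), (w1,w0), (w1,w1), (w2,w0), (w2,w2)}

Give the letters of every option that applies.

The schema Np → p is axiom T; it is valid on a frame iff R is reflexive.
(A) R is reflexive (each world relates to itself), so the schema is valid here.
(B) R is not reflexive (not w0 R w0), so the schema fails here.
(C) R is reflexive (each world relates to itself), so the schema is valid here.

B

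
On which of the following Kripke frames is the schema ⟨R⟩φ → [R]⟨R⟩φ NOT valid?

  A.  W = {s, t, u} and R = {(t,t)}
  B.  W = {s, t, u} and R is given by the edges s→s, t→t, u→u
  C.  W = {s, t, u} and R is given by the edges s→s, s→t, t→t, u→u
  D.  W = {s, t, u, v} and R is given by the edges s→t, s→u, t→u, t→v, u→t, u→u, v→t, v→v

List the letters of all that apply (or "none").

The schema ⟨R⟩φ → [R]⟨R⟩φ is axiom 5; it is valid on a frame iff R is euclidean.
(A) R is euclidean (any two R-successors of the same world are R-related), so the schema is valid here.
(B) R is euclidean (any two R-successors of the same world are R-related), so the schema is valid here.
(C) R is not euclidean (s R t and s R s but not t R s), so the schema fails here.
(D) R is not euclidean (t R u and t R v but not u R v), so the schema fails here.

C, D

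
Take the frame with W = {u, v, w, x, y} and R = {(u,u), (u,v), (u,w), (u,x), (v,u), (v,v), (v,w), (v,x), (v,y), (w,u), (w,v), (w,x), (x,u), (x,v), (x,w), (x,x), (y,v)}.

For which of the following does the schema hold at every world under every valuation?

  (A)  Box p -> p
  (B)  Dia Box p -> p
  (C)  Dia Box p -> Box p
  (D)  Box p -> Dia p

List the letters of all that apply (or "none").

B, D

R is not reflexive: not w R w.
R is symmetric: every R-edge is matched by its reverse.
R is not euclidean: v R u and v R y but not u R y.
R is serial: every world has an R-successor.
(A) Box p -> p is axiom T, which corresponds to reflexivity. R is not reflexive — not valid.
(B) the dual of axiom B: valid iff R is symmetric. R is symmetric — valid.
(C) Dia Box p -> Box p (the dual of axiom 5) characterises the euclidean frames. R is not euclidean — not valid.
(D) Box p -> Dia p (axiom D) characterises the serial frames. R is serial — valid.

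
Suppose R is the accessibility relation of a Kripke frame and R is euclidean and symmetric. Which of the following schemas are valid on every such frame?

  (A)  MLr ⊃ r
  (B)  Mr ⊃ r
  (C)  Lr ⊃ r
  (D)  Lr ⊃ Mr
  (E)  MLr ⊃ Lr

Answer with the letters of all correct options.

A symmetric euclidean relation is transitive (uRv and vRw give vRu by symmetry, then uRw by the euclidean condition, applied at v).
(A) MLr ⊃ r (the dual of axiom B) characterises the symmetric frames. Every such R is symmetric — valid.
(B) Mr ⊃ r is valid only on frames where every R-edge is a self-loop. Such an R need not be a subset of the identity — not valid.
(C) axiom T: valid iff R is reflexive. Such an R need not be reflexive — not valid.
(D) axiom D: valid iff R is serial. Such an R need not be serial — not valid.
(E) MLr ⊃ Lr is the dual of axiom 5, which corresponds to the euclidean property. Every such R is euclidean — valid.

A, E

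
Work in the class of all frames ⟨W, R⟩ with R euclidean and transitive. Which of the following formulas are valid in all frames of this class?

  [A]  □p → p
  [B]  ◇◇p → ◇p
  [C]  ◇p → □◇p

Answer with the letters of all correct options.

B, C

(A) □p → p is axiom T, which corresponds to reflexivity. Such an R need not be reflexive — not valid.
(B) ◇◇p → ◇p (the dual of axiom 4) characterises the transitive frames. Every such R is transitive — valid.
(C) ◇p → □◇p (axiom 5) characterises the euclidean frames. Every such R is euclidean — valid.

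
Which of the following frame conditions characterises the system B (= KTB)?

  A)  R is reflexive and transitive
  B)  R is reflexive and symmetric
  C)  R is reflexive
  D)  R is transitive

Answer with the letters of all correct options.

(A) this class determines S4, not B (= KTB).
(B) B (= KTB) is sound and complete for exactly this class.
(C) this class determines T (= KT), not B (= KTB).
(D) this class determines K4, not B (= KTB).

B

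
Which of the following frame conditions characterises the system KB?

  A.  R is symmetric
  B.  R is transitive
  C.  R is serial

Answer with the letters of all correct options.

A

(A) KB is sound and complete for exactly this class.
(B) this class determines K4, not KB.
(C) this class determines D, not KB.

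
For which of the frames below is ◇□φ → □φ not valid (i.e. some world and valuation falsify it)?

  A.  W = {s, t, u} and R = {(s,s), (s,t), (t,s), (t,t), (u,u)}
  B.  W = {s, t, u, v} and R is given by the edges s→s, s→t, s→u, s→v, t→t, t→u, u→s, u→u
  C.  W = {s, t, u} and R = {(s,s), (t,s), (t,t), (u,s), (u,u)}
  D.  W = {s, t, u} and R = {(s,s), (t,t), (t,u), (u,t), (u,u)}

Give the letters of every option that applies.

The schema ◇□φ → □φ is the dual of axiom 5; it is valid on a frame iff R is euclidean.
(A) R is euclidean (any two R-successors of the same world are R-related), so the schema is valid here.
(B) R is not euclidean (s R t and s R s but not t R s), so the schema fails here.
(C) R is not euclidean (t R s and t R t but not s R t), so the schema fails here.
(D) R is euclidean (any two R-successors of the same world are R-related), so the schema is valid here.

B, C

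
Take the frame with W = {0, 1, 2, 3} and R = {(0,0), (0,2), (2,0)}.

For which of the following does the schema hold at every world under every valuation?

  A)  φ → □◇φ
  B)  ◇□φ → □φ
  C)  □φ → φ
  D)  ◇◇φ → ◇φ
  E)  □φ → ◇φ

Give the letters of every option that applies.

A

R is not reflexive: not 1 R 1.
R is symmetric: every R-edge is matched by its reverse.
R is not transitive: 2 R 0 and 0 R 2 but not 2 R 2.
R is not euclidean: 0 R 2 and 0 R 2 but not 2 R 2.
R is not serial: 1 has no R-successor.
(A) φ → □◇φ (axiom B) characterises the symmetric frames. R is symmetric — valid.
(B) the dual of axiom 5: valid iff R is euclidean. R is not euclidean — not valid.
(C) □φ → φ (axiom T) characterises the reflexive frames. R is not reflexive — not valid.
(D) ◇◇φ → ◇φ (the dual of axiom 4) characterises the transitive frames. R is not transitive — not valid.
(E) axiom D: valid iff R is serial. R is not serial — not valid.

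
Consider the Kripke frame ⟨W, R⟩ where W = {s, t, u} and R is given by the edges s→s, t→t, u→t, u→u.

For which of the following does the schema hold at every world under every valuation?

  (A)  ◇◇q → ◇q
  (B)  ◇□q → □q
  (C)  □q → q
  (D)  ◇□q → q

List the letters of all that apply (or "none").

A, C

R is reflexive: each world relates to itself.
R is not symmetric: u R t but not t R u.
R is transitive: R is closed under composition.
R is not euclidean: u R t and u R u but not t R u.
(A) ◇◇q → ◇q is the dual of axiom 4; it is valid on a frame exactly when R is transitive. R is transitive, so valid.
(B) ◇□q → □q is the dual of axiom 5; it is valid on a frame exactly when R is euclidean. R is not euclidean, so not valid.
(C) □q → q is axiom T, which corresponds to reflexivity. R is reflexive — valid.
(D) ◇□q → q is the dual of axiom B, which corresponds to symmetry. R is not symmetric — not valid.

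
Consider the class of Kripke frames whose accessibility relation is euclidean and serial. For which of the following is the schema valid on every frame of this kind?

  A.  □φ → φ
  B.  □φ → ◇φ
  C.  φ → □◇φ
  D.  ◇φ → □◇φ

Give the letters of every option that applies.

B, D

(A) □φ → φ is axiom T; it is valid on a frame exactly when R is reflexive. Such an R need not be reflexive, so not valid.
(B) □φ → ◇φ is axiom D; it is valid on a frame exactly when R is serial. Every such R is serial, so valid.
(C) φ → □◇φ (axiom B) characterises the symmetric frames. Such an R need not be symmetric — not valid.
(D) ◇φ → □◇φ is axiom 5, which corresponds to the euclidean property. Every such R is euclidean — valid.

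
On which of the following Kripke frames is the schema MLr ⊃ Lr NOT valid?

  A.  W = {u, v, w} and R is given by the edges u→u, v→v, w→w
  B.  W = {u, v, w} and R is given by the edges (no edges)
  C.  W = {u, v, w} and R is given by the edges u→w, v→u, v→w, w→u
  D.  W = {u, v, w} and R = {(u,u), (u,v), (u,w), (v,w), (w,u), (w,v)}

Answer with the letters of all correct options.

The schema MLr ⊃ Lr is the dual of axiom 5; it is valid on a frame iff R is euclidean.
(A) R is euclidean (any two R-successors of the same world are R-related), so the schema is valid here.
(B) R is euclidean (any two R-successors of the same world are R-related), so the schema is valid here.
(C) R is not euclidean (u R w and u R w but not w R w), so the schema fails here.
(D) R is not euclidean (u R v and u R u but not v R u), so the schema fails here.

C, D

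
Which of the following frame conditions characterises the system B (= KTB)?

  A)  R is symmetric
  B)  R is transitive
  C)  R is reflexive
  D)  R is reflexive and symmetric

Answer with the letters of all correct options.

D

(A) this class determines KB, not B (= KTB).
(B) this class determines K4, not B (= KTB).
(C) this class determines T (= KT), not B (= KTB).
(D) B (= KTB) is sound and complete for exactly this class.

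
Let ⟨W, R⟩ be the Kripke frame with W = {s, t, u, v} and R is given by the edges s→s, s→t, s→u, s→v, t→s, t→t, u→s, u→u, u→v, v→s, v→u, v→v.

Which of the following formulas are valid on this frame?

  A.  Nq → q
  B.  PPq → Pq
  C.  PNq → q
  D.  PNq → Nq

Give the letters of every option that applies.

R is reflexive: each world relates to itself.
R is symmetric: every R-edge is matched by its reverse.
R is not transitive: t R s and s R u but not t R u.
R is not euclidean: s R t and s R u but not t R u.
(A) axiom T: valid iff R is reflexive. R is reflexive — valid.
(B) the dual of axiom 4: valid iff R is transitive. R is not transitive — not valid.
(C) PNq → q is the dual of axiom B; it is valid on a frame exactly when R is symmetric. R is symmetric, so valid.
(D) PNq → Nq (the dual of axiom 5) characterises the euclidean frames. R is not euclidean — not valid.

A, C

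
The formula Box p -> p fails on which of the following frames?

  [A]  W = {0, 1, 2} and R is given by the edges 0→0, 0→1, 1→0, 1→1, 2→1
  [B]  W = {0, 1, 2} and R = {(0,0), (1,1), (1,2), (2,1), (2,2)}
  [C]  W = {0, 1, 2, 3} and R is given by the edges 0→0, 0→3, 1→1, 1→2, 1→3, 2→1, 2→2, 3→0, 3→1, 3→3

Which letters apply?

A

The schema Box p -> p is axiom T; it is valid on a frame iff R is reflexive.
(A) R is not reflexive (not 2 R 2), so the schema fails here.
(B) R is reflexive (each world relates to itself), so the schema is valid here.
(C) R is reflexive (each world relates to itself), so the schema is valid here.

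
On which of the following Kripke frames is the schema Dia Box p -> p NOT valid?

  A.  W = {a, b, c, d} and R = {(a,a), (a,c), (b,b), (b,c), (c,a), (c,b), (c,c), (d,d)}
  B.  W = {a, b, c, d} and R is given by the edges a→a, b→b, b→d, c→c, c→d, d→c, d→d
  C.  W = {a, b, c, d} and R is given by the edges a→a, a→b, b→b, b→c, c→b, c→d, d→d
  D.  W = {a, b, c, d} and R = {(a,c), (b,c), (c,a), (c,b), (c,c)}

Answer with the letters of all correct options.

The schema Dia Box p -> p is the dual of axiom B; it is valid on a frame iff R is symmetric.
(A) R is symmetric (every R-edge is matched by its reverse), so the schema is valid here.
(B) R is not symmetric (b R d but not d R b), so the schema fails here.
(C) R is not symmetric (a R b but not b R a), so the schema fails here.
(D) R is symmetric (every R-edge is matched by its reverse), so the schema is valid here.

B, C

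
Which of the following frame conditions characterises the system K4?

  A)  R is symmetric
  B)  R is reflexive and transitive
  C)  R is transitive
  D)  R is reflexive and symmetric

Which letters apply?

(A) this class determines KB, not K4.
(B) this class determines S4, not K4.
(C) K4 is sound and complete for exactly this class.
(D) this class determines B (= KTB), not K4.

C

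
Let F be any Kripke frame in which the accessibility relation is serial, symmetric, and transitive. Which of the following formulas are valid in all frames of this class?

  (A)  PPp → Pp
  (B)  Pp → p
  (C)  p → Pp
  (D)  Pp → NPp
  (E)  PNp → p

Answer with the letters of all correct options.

A serial symmetric transitive relation is reflexive (take any v with uRv; symmetry gives vRu and transitivity gives uRu), hence an equivalence relation.
(A) PPp → Pp is the dual of axiom 4, which corresponds to transitivity. Every such R is transitive — valid.
(B) Pp → p is the converse of T; it holds exactly when R ⊆ identity. Such an R need not be a subset of the identity — not valid.
(C) the dual of axiom T: valid iff R is reflexive. Every such R is reflexive — valid.
(D) axiom 5: valid iff R is euclidean. Every such R is euclidean — valid.
(E) PNp → p is the dual of axiom B, which corresponds to symmetry. Every such R is symmetric — valid.

A, C, D, E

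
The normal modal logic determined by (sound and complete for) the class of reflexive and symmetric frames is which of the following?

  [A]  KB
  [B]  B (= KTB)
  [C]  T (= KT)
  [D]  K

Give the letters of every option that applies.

(A) KB is determined by the class of symmetric frames.
(B) B (= KTB) is determined by exactly this class.
(C) T (= KT) is determined by the class of reflexive frames.
(D) K is determined by the class of arbitrary frames.

B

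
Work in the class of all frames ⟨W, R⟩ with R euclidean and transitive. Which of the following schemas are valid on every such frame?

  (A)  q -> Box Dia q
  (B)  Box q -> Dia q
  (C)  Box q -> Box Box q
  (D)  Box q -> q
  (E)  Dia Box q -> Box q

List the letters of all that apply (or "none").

(A) axiom B: valid iff R is symmetric. Such an R need not be symmetric — not valid.
(B) axiom D: valid iff R is serial. Such an R need not be serial — not valid.
(C) Box q -> Box Box q (axiom 4) characterises the transitive frames. Every such R is transitive — valid.
(D) Box q -> q (axiom T) characterises the reflexive frames. Such an R need not be reflexive — not valid.
(E) Dia Box q -> Box q (the dual of axiom 5) characterises the euclidean frames. Every such R is euclidean — valid.

C, E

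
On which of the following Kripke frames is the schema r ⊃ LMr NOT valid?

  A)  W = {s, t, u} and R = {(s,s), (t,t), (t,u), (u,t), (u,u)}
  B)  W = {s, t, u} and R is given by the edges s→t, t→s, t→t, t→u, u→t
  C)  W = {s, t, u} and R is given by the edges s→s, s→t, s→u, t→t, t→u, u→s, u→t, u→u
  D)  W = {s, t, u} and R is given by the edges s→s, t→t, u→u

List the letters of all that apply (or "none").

C

The schema r ⊃ LMr is axiom B; it is valid on a frame iff R is symmetric.
(A) R is symmetric (every R-edge is matched by its reverse), so the schema is valid here.
(B) R is symmetric (every R-edge is matched by its reverse), so the schema is valid here.
(C) R is not symmetric (s R t but not t R s), so the schema fails here.
(D) R is symmetric (every R-edge is matched by its reverse), so the schema is valid here.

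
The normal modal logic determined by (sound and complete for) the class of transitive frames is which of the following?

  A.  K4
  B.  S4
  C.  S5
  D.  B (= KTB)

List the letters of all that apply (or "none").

(A) K4 is determined by exactly this class.
(B) S4 is determined by the class of reflexive and transitive frames.
(C) S5 is determined by the class of reflexive, symmetric, and transitive frames.
(D) B (= KTB) is determined by the class of reflexive and symmetric frames.

A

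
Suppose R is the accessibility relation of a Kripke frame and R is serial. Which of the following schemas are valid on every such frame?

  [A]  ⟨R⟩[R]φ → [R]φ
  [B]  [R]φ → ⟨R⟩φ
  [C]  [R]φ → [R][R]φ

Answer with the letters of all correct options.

(A) ⟨R⟩[R]φ → [R]φ is the dual of axiom 5, which corresponds to the euclidean property. Such an R need not be euclidean — not valid.
(B) [R]φ → ⟨R⟩φ (axiom D) characterises the serial frames. Every such R is serial — valid.
(C) [R]φ → [R][R]φ is axiom 4, which corresponds to transitivity. Such an R need not be transitive — not valid.

B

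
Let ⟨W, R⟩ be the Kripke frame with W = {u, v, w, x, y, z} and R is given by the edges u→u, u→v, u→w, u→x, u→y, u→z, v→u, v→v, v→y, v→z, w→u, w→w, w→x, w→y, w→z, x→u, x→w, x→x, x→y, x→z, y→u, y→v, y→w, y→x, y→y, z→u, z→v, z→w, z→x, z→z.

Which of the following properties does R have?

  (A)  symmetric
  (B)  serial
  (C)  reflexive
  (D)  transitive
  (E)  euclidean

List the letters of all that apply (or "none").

A, B, C

(A) symmetric: every R-edge is matched by its reverse.
(B) serial: every world has an R-successor.
(C) reflexive: each world relates to itself.
(D) not transitive: v R u and u R w but not v R w.
(E) not euclidean: u R v and u R w but not v R w.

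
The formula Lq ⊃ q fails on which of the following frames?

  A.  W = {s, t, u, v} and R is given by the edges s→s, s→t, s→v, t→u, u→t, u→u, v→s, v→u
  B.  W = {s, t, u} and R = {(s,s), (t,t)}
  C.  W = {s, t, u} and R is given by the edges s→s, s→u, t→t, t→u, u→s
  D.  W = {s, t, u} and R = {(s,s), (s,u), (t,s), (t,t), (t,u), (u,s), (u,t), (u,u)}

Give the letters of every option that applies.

A, B, C

The schema Lq ⊃ q is axiom T; it is valid on a frame iff R is reflexive.
(A) R is not reflexive (not t R t), so the schema fails here.
(B) R is not reflexive (not u R u), so the schema fails here.
(C) R is not reflexive (not u R u), so the schema fails here.
(D) R is reflexive (each world relates to itself), so the schema is valid here.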